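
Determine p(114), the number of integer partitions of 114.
952050665

p(n) counts ways to write n as a sum of positive integers (order ignored).
Euler's pentagonal recurrence: p(k) = p(k-1) + p(k-2) - p(k-5) - p(k-7) + p(k-12) + p(k-15) - ... (offsets j(3j∓1)/2, signs ++--, p(0)=1, p(<0)=0).
DP table for k = 0..113: p(0)=1, p(1)=1, p(2)=2, p(3)=3, p(4)=5, p(5)=7, p(6)=11, p(7)=15, p(8)=22, p(9)=30, p(10)=42, p(11)=56, p(12)=77, p(13)=101, p(14)=135, p(15)=176, p(16)=231, p(17)=297, p(18)=385, p(19)=490, p(20)=627, p(21)=792, p(22)=1002, p(23)=1255, p(24)=1575, p(25)=1958, p(26)=2436, p(27)=3010, p(28)=3718, p(29)=4565, p(30)=5604, p(31)=6842, p(32)=8349, p(33)=10143, p(34)=12310, p(35)=14883, p(36)=17977, p(37)=21637, p(38)=26015, p(39)=31185, p(40)=37338, p(41)=44583, p(42)=53174, p(43)=63261, p(44)=75175, p(45)=89134, p(46)=105558, p(47)=124754, p(48)=147273, p(49)=173525, p(50)=204226, p(51)=239943, p(52)=281589, p(53)=329931, p(54)=386155, p(55)=451276, p(56)=526823, p(57)=614154, p(58)=715220, p(59)=831820, p(60)=966467, p(61)=1121505, p(62)=1300156, p(63)=1505499, p(64)=1741630, p(65)=2012558, p(66)=2323520, p(67)=2679689, p(68)=3087735, p(69)=3554345, p(70)=4087968, p(71)=4697205, p(72)=5392783, p(73)=6185689, p(74)=7089500, p(75)=8118264, p(76)=9289091, p(77)=10619863, p(78)=12132164, p(79)=13848650, p(80)=15796476, p(81)=18004327, p(82)=20506255, p(83)=23338469, p(84)=26543660, p(85)=30167357, p(86)=34262962, p(87)=38887673, p(88)=44108109, p(89)=49995925, p(90)=56634173, p(91)=64112359, p(92)=72533807, p(93)=82010177, p(94)=92669720, p(95)=104651419, p(96)=118114304, p(97)=133230930, p(98)=150198136, p(99)=169229875, p(100)=190569292, p(101)=214481126, p(102)=241265379, p(103)=271248950, p(104)=304801365, p(105)=342325709, p(106)=384276336, p(107)=431149389, p(108)=483502844, p(109)=541946240, p(110)=607163746, p(111)=679903203, p(112)=761002156, p(113)=851376628.
Final step: p(114) = p(113) + p(112) - p(109) - p(107) + p(102) + p(99) - p(92) - p(88) + p(79) + p(74) - p(63) - p(57) + p(44) + p(37) - p(22) - p(14)
= 851376628 + 761002156 - 541946240 - 431149389 + 241265379 + 169229875 - 72533807 - 44108109 + 13848650 + 7089500 - 1505499 - 614154 + 75175 + 21637 - 1002 - 135
= 952050665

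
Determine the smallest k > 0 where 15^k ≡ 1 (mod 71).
35

71 is prime, so ord(15) divides φ(71) = 70.
Divisors of 70: 1, 2, 5, 7, 10, 14, 35, 70.
Repeated squaring: 15^1 ≡ 15, 15^2 ≡ 12, 15^4 ≡ 2, 15^8 ≡ 4, 15^16 ≡ 16, 15^32 ≡ 43, 15^64 ≡ 3 (mod 71).
Test 15^d mod 71 for each divisor d in increasing order:
15^1 ≡ 15
15^2 ≡ 12
15^5 = 15^4·15^1 ≡ 30
15^7 = 15^4·15^2·15^1 ≡ 5
15^10 = 15^8·15^2 ≡ 48
15^14 = 15^8·15^4·15^2 ≡ 25
15^35 = 15^32·15^2·15^1 ≡ 1  ← first divisor giving 1
The order is 35.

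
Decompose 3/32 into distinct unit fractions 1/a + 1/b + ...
1/11 + 1/352

Greedy algorithm:
3/32: ceiling(32/3) = 11, use 1/11
1/352: ceiling(352/1) = 352, use 1/352
Result: 3/32 = 1/11 + 1/352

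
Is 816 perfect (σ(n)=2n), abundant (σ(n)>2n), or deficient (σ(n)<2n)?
abundant

Proper divisors of 816: sum = 1 + 2 + 3 + 4 + 6 + 8 + 12 + 16 + ... + 136 + 204 + 272 + 408 (19 divisors) = 1416
Since 1416 > 816, 816 is abundant.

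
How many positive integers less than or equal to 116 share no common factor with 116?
56

116 = 2^2 × 29
φ(n) = n × ∏(1 - 1/p) for each prime p dividing n
φ(116) = 116 × (1 - 1/2) × (1 - 1/29) = 56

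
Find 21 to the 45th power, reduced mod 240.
21

Repeated squaring. Binary of 45 = 101101.
21^1 ≡ 21 (mod 240); 21^2 ≡ 201 (mod 240); 21^4 ≡ 81 (mod 240); 21^8 ≡ 81 (mod 240); 21^16 ≡ 81 (mod 240); 21^32 ≡ 81 (mod 240)
21^45 = 21^1 × 21^4 × 21^8 × 21^32 ≡ 21 (mod 240)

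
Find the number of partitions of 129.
4835271870

p(n) counts ways to write n as a sum of positive integers (order ignored).
Euler's pentagonal recurrence: p(k) = p(k-1) + p(k-2) - p(k-5) - p(k-7) + p(k-12) + p(k-15) - ... (offsets j(3j∓1)/2, signs ++--, p(0)=1, p(<0)=0).
DP table for k = 0..128: p(0)=1, p(1)=1, p(2)=2, p(3)=3, p(4)=5, p(5)=7, p(6)=11, p(7)=15, p(8)=22, p(9)=30, p(10)=42, p(11)=56, p(12)=77, p(13)=101, p(14)=135, p(15)=176, p(16)=231, p(17)=297, p(18)=385, p(19)=490, p(20)=627, p(21)=792, p(22)=1002, p(23)=1255, p(24)=1575, p(25)=1958, p(26)=2436, p(27)=3010, p(28)=3718, p(29)=4565, p(30)=5604, p(31)=6842, p(32)=8349, p(33)=10143, p(34)=12310, p(35)=14883, p(36)=17977, p(37)=21637, p(38)=26015, p(39)=31185, p(40)=37338, p(41)=44583, p(42)=53174, p(43)=63261, p(44)=75175, p(45)=89134, p(46)=105558, p(47)=124754, p(48)=147273, p(49)=173525, p(50)=204226, p(51)=239943, p(52)=281589, p(53)=329931, p(54)=386155, p(55)=451276, p(56)=526823, p(57)=614154, p(58)=715220, p(59)=831820, p(60)=966467, p(61)=1121505, p(62)=1300156, p(63)=1505499, p(64)=1741630, p(65)=2012558, p(66)=2323520, p(67)=2679689, p(68)=3087735, p(69)=3554345, p(70)=4087968, p(71)=4697205, p(72)=5392783, p(73)=6185689, p(74)=7089500, p(75)=8118264, p(76)=9289091, p(77)=10619863, p(78)=12132164, p(79)=13848650, p(80)=15796476, p(81)=18004327, p(82)=20506255, p(83)=23338469, p(84)=26543660, p(85)=30167357, p(86)=34262962, p(87)=38887673, p(88)=44108109, p(89)=49995925, p(90)=56634173, p(91)=64112359, p(92)=72533807, p(93)=82010177, p(94)=92669720, p(95)=104651419, p(96)=118114304, p(97)=133230930, p(98)=150198136, p(99)=169229875, p(100)=190569292, p(101)=214481126, p(102)=241265379, p(103)=271248950, p(104)=304801365, p(105)=342325709, p(106)=384276336, p(107)=431149389, p(108)=483502844, p(109)=541946240, p(110)=607163746, p(111)=679903203, p(112)=761002156, p(113)=851376628, p(114)=952050665, p(115)=1064144451, p(116)=1188908248, p(117)=1327710076, p(118)=1482074143, p(119)=1653668665, p(120)=1844349560, p(121)=2056148051, p(122)=2291320912, p(123)=2552338241, p(124)=2841940500, p(125)=3163127352, p(126)=3519222692, p(127)=3913864295, p(128)=4351078600.
Final step: p(129) = p(128) + p(127) - p(124) - p(122) + p(117) + p(114) - p(107) - p(103) + p(94) + p(89) - p(78) - p(72) + p(59) + p(52) - p(37) - p(29) + p(12) + p(3)
= 4351078600 + 3913864295 - 2841940500 - 2291320912 + 1327710076 + 952050665 - 431149389 - 271248950 + 92669720 + 49995925 - 12132164 - 5392783 + 831820 + 281589 - 21637 - 4565 + 77 + 3
= 4835271870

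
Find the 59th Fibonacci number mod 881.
275

Matrix identity: Q^n = [[F_(n+1), F_n], [F_n, F_(n-1)]] with Q = [[1,1],[1,0]].
n = 59 = 111011₂. Square-and-multiply, entries mod 881:
Q^1 = [[1,1],[1,0]]
Q^3 = (Q^1)²·Q = [[3,2],[2,1]]
Q^7 = (Q^3)²·Q = [[21,13],[13,8]]
Q^14 = (Q^7)² = [[610,377],[377,233]]
Q^29 = (Q^14)²·Q = [[376,606],[606,651]]
Q^59 = (Q^29)²·Q = [[651,275],[275,376]]
F_59 mod 881 = Q^59[0][1] = 275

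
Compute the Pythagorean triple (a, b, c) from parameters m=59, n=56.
(345, 6608, 6617)

Euclid's formula: a = m² - n², b = 2mn, c = m² + n²
m = 59, n = 56
a = 59² - 56² = 3481 - 3136 = 345
b = 2 × 59 × 56 = 6608
c = 59² + 56² = 3481 + 3136 = 6617
Verification: 345² + 6608² = 119025 + 43665664 = 43784689 = 6617² ✓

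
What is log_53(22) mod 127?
112

Baby-step giant-step with step n = ⌈√127⌉ = 12.
Baby steps 53^j mod 127 (j:value) for j=0..11: 0:1, 1:53, 2:15, 3:33, 4:98, 5:114, 6:73, 7:59, 8:79, 9:123, 10:42, 11:67.
Giant-step multiplier: 53^(-12) ≡ 53^(126-12) = 53^114 ≡ 76 (mod 127).
Giant steps γ_i = 22·76^i mod 127: γ_0=22, γ_1=21, γ_2=72, γ_3=11, γ_4=74, γ_5=36, γ_6=69, γ_7=37, γ_8=18, γ_9=98 (in table at j=4).
x = i·n + j = 9·12 + 4 = 112.
Check: 53^112 ≡ 22 (mod 127).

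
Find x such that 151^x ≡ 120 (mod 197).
63

Baby-step giant-step with step n = ⌈√197⌉ = 15.
Baby steps 151^j mod 197 (j:value) for j=0..14: 0:1, 1:151, 2:146, 3:179, 4:40, 5:130, 6:127, 7:68, 8:24, 9:78, 10:155, 11:159, 12:172, 13:165, 14:93.
Giant-step multiplier: 151^(-15) ≡ 151^(196-15) = 151^181 ≡ 95 (mod 197).
Giant steps γ_i = 120·95^i mod 197: γ_0=120, γ_1=171, γ_2=91, γ_3=174, γ_4=179 (in table at j=3).
x = i·n + j = 4·15 + 3 = 63.
Check: 151^63 ≡ 120 (mod 197).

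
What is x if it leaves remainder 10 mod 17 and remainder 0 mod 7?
112

Using Chinese Remainder Theorem:
M = 17 × 7 = 119
M1 = 7, M2 = 17
y1 = 7^(-1) mod 17 = 5
y2 = 17^(-1) mod 7 = 5
x = (10×7×5 + 0×17×5) mod 119 = 112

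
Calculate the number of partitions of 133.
7346629512

p(n) counts ways to write n as a sum of positive integers (order ignored).
Euler's pentagonal recurrence: p(k) = p(k-1) + p(k-2) - p(k-5) - p(k-7) + p(k-12) + p(k-15) - ... (offsets j(3j∓1)/2, signs ++--, p(0)=1, p(<0)=0).
DP table for k = 0..132: p(0)=1, p(1)=1, p(2)=2, p(3)=3, p(4)=5, p(5)=7, p(6)=11, p(7)=15, p(8)=22, p(9)=30, p(10)=42, p(11)=56, p(12)=77, p(13)=101, p(14)=135, p(15)=176, p(16)=231, p(17)=297, p(18)=385, p(19)=490, p(20)=627, p(21)=792, p(22)=1002, p(23)=1255, p(24)=1575, p(25)=1958, p(26)=2436, p(27)=3010, p(28)=3718, p(29)=4565, p(30)=5604, p(31)=6842, p(32)=8349, p(33)=10143, p(34)=12310, p(35)=14883, p(36)=17977, p(37)=21637, p(38)=26015, p(39)=31185, p(40)=37338, p(41)=44583, p(42)=53174, p(43)=63261, p(44)=75175, p(45)=89134, p(46)=105558, p(47)=124754, p(48)=147273, p(49)=173525, p(50)=204226, p(51)=239943, p(52)=281589, p(53)=329931, p(54)=386155, p(55)=451276, p(56)=526823, p(57)=614154, p(58)=715220, p(59)=831820, p(60)=966467, p(61)=1121505, p(62)=1300156, p(63)=1505499, p(64)=1741630, p(65)=2012558, p(66)=2323520, p(67)=2679689, p(68)=3087735, p(69)=3554345, p(70)=4087968, p(71)=4697205, p(72)=5392783, p(73)=6185689, p(74)=7089500, p(75)=8118264, p(76)=9289091, p(77)=10619863, p(78)=12132164, p(79)=13848650, p(80)=15796476, p(81)=18004327, p(82)=20506255, p(83)=23338469, p(84)=26543660, p(85)=30167357, p(86)=34262962, p(87)=38887673, p(88)=44108109, p(89)=49995925, p(90)=56634173, p(91)=64112359, p(92)=72533807, p(93)=82010177, p(94)=92669720, p(95)=104651419, p(96)=118114304, p(97)=133230930, p(98)=150198136, p(99)=169229875, p(100)=190569292, p(101)=214481126, p(102)=241265379, p(103)=271248950, p(104)=304801365, p(105)=342325709, p(106)=384276336, p(107)=431149389, p(108)=483502844, p(109)=541946240, p(110)=607163746, p(111)=679903203, p(112)=761002156, p(113)=851376628, p(114)=952050665, p(115)=1064144451, p(116)=1188908248, p(117)=1327710076, p(118)=1482074143, p(119)=1653668665, p(120)=1844349560, p(121)=2056148051, p(122)=2291320912, p(123)=2552338241, p(124)=2841940500, p(125)=3163127352, p(126)=3519222692, p(127)=3913864295, p(128)=4351078600, p(129)=4835271870, p(130)=5371315400, p(131)=5964539504, p(132)=6620830889.
Final step: p(133) = p(132) + p(131) - p(128) - p(126) + p(121) + p(118) - p(111) - p(107) + p(98) + p(93) - p(82) - p(76) + p(63) + p(56) - p(41) - p(33) + p(16) + p(7)
= 6620830889 + 5964539504 - 4351078600 - 3519222692 + 2056148051 + 1482074143 - 679903203 - 431149389 + 150198136 + 82010177 - 20506255 - 9289091 + 1505499 + 526823 - 44583 - 10143 + 231 + 15
= 7346629512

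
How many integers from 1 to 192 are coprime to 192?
64

192 = 2^6 × 3
φ(n) = n × ∏(1 - 1/p) for each prime p dividing n
φ(192) = 192 × (1 - 1/2) × (1 - 1/3) = 64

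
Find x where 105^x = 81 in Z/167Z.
8

Baby-step giant-step with step n = ⌈√167⌉ = 13.
Baby steps 105^j mod 167 (j:value) for j=0..12: 0:1, 1:105, 2:3, 3:148, 4:9, 5:110, 6:27, 7:163, 8:81, 9:155, 10:76, 11:131, 12:61.
h = 81 is already in the table at j=8, so x = 8.
Check: 105^8 ≡ 81 (mod 167).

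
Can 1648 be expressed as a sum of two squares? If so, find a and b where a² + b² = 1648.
Not possible

Factorization: 1648 = 2^4 × 103
By Fermat: n is sum of two squares iff every prime p ≡ 3 (mod 4) appears to even power.
Prime(s) ≡ 3 (mod 4) with odd exponent: [(103, 1)]
Therefore 1648 cannot be expressed as a² + b².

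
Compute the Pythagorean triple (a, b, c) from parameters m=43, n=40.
(249, 3440, 3449)

Euclid's formula: a = m² - n², b = 2mn, c = m² + n²
m = 43, n = 40
a = 43² - 40² = 1849 - 1600 = 249
b = 2 × 43 × 40 = 3440
c = 43² + 40² = 1849 + 1600 = 3449
Verification: 249² + 3440² = 62001 + 11833600 = 11895601 = 3449² ✓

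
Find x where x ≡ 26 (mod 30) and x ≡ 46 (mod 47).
986

Using Chinese Remainder Theorem:
M = 30 × 47 = 1410
M1 = 47, M2 = 30
y1 = 47^(-1) mod 30 = 23
y2 = 30^(-1) mod 47 = 11
x = (26×47×23 + 46×30×11) mod 1410 = 986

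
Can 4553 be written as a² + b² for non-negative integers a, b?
8² + 67² (a=8, b=67)

Factorization: 4553 = 29 × 157
By Fermat: n is sum of two squares iff every prime p ≡ 3 (mod 4) appears to even power.
All primes ≡ 3 (mod 4) appear to even power.
Search a = 0, 1, 2, … for 4553 - a² a perfect square: first hit at a = 8: 4553 - 64 = 4489 = 67².
4553 = 8² + 67² = 64 + 4489 ✓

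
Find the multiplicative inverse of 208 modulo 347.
342

gcd(208, 347) = 1, so the inverse exists.
Extended Euclidean algorithm on (347, 208):
347 = 1 × 208 + 139  ⟹  139 = (1)·347 + (-1)·208
208 = 1 × 139 + 69  ⟹  69 = (-1)·347 + (2)·208
139 = 2 × 69 + 1  ⟹  1 = (3)·347 + (-5)·208
So (-5)·208 ≡ 1 (mod 347), i.e. 208^(-1) ≡ -5 ≡ 342 (mod 347).
Check: 208 × 342 = 71136 ≡ 1 (mod 347)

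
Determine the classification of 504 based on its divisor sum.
abundant

Proper divisors of 504: sum = 1 + 2 + 3 + 4 + 6 + 7 + 8 + 9 + ... + 84 + 126 + 168 + 252 (23 divisors) = 1056
Since 1056 > 504, 504 is abundant.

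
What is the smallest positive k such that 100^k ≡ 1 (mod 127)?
21

127 is prime, so ord(100) divides φ(127) = 126.
Divisors of 126: 1, 2, 3, 6, 7, 9, 14, 18, 21, 42, 63, 126.
Repeated squaring: 100^1 ≡ 100, 100^2 ≡ 94, 100^4 ≡ 73, 100^8 ≡ 122, 100^16 ≡ 25, 100^32 ≡ 117, 100^64 ≡ 100 (mod 127).
Test 100^d mod 127 for each divisor d in increasing order:
100^1 ≡ 100
100^2 ≡ 94
100^3 = 100^2·100^1 ≡ 2
100^6 = 100^4·100^2 ≡ 4
100^7 = 100^4·100^2·100^1 ≡ 19
100^9 = 100^8·100^1 ≡ 8
100^14 = 100^8·100^4·100^2 ≡ 107
100^18 = 100^16·100^2 ≡ 64
100^21 = 100^16·100^4·100^1 ≡ 1  ← first divisor giving 1
The order is 21.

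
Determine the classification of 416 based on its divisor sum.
abundant

Proper divisors of 416: sum = 1 + 2 + 4 + 8 + 13 + 16 + 26 + 32 + 52 + 104 + 208 = 466
Since 466 > 416, 416 is abundant.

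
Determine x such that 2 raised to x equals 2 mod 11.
1

Baby-step giant-step with step n = ⌈√11⌉ = 4.
Baby steps 2^j mod 11 (j:value) for j=0..3: 0:1, 1:2, 2:4, 3:8.
h = 2 is already in the table at j=1, so x = 1.
Check: 2^1 ≡ 2 (mod 11).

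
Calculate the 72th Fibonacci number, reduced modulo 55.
34

Matrix identity: Q^n = [[F_(n+1), F_n], [F_n, F_(n-1)]] with Q = [[1,1],[1,0]].
n = 72 = 1001000₂. Square-and-multiply, entries mod 55:
Q^1 = [[1,1],[1,0]]
Q^2 = (Q^1)² = [[2,1],[1,1]]
Q^4 = (Q^2)² = [[5,3],[3,2]]
Q^9 = (Q^4)²·Q = [[0,34],[34,21]]
Q^18 = (Q^9)² = [[1,54],[54,2]]
Q^36 = (Q^18)² = [[2,52],[52,5]]
Q^72 = (Q^36)² = [[13,34],[34,34]]
F_72 mod 55 = Q^72[0][1] = 34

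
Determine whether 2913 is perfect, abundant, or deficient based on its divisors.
deficient

Proper divisors of 2913: sum = 1 + 3 + 971 = 975
Since 975 < 2913, 2913 is deficient.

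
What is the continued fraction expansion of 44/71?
[0; 1, 1, 1, 1, 1, 2, 3]

Euclidean algorithm steps:
44 = 0 × 71 + 44
71 = 1 × 44 + 27
44 = 1 × 27 + 17
27 = 1 × 17 + 10
17 = 1 × 10 + 7
10 = 1 × 7 + 3
7 = 2 × 3 + 1
3 = 3 × 1 + 0
Continued fraction: [0; 1, 1, 1, 1, 1, 2, 3]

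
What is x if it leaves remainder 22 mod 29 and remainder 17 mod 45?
602

Using Chinese Remainder Theorem:
M = 29 × 45 = 1305
M1 = 45, M2 = 29
y1 = 45^(-1) mod 29 = 20
y2 = 29^(-1) mod 45 = 14
x = (22×45×20 + 17×29×14) mod 1305 = 602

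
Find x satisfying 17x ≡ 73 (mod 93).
x ≡ 59 (mod 93)

gcd(17, 93) = 1, which divides 73, so solutions exist.
Find 17^(-1) mod 93 by the extended Euclidean algorithm:
93 = 5 × 17 + 8  ⟹  8 = (1)·93 + (-5)·17
17 = 2 × 8 + 1  ⟹  1 = (-2)·93 + (11)·17
So (11)·17 ≡ 1 (mod 93), i.e. 17^(-1) ≡ 11 (mod 93).
x ≡ 11 × 73 = 803 ≡ 59 (mod 93).
Check: 17 × 59 = 1003 ≡ 73 (mod 93).
Unique solution: x ≡ 59 (mod 93)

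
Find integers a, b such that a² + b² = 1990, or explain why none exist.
Not possible

Factorization: 1990 = 2 × 5 × 199
By Fermat: n is sum of two squares iff every prime p ≡ 3 (mod 4) appears to even power.
Prime(s) ≡ 3 (mod 4) with odd exponent: [(199, 1)]
Therefore 1990 cannot be expressed as a² + b².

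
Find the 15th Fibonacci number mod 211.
188

Matrix identity: Q^n = [[F_(n+1), F_n], [F_n, F_(n-1)]] with Q = [[1,1],[1,0]].
n = 15 = 1111₂. Square-and-multiply, entries mod 211:
Q^1 = [[1,1],[1,0]]
Q^3 = (Q^1)²·Q = [[3,2],[2,1]]
Q^7 = (Q^3)²·Q = [[21,13],[13,8]]
Q^15 = (Q^7)²·Q = [[143,188],[188,166]]
F_15 mod 211 = Q^15[0][1] = 188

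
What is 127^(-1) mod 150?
13

gcd(127, 150) = 1, so the inverse exists.
Extended Euclidean algorithm on (150, 127):
150 = 1 × 127 + 23  ⟹  23 = (1)·150 + (-1)·127
127 = 5 × 23 + 12  ⟹  12 = (-5)·150 + (6)·127
23 = 1 × 12 + 11  ⟹  11 = (6)·150 + (-7)·127
12 = 1 × 11 + 1  ⟹  1 = (-11)·150 + (13)·127
So (13)·127 ≡ 1 (mod 150), i.e. 127^(-1) ≡ 13 (mod 150).
Check: 127 × 13 = 1651 ≡ 1 (mod 150)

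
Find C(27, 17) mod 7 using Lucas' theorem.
4

Using Lucas' theorem:
Write n=27 and k=17 in base 7:
n in base 7: [3, 6]
k in base 7: [2, 3]
C(27,17) mod 7 = ∏ C(n_i, k_i) mod 7
Digit binomials (mod 7): C(3,2) = 3; C(6,3) = 20 ≡ 6
Product: 3 × 6 = 18 ≡ 4 (mod 7)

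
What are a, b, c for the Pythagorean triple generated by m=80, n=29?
(5559, 4640, 7241)

Euclid's formula: a = m² - n², b = 2mn, c = m² + n²
m = 80, n = 29
a = 80² - 29² = 6400 - 841 = 5559
b = 2 × 80 × 29 = 4640
c = 80² + 29² = 6400 + 841 = 7241
Verification: 5559² + 4640² = 30902481 + 21529600 = 52432081 = 7241² ✓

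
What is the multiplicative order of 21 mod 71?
70

71 is prime, so ord(21) divides φ(71) = 70.
Divisors of 70: 1, 2, 5, 7, 10, 14, 35, 70.
Repeated squaring: 21^1 ≡ 21, 21^2 ≡ 15, 21^4 ≡ 12, 21^8 ≡ 2, 21^16 ≡ 4, 21^32 ≡ 16, 21^64 ≡ 43 (mod 71).
Test 21^d mod 71 for each divisor d in increasing order:
21^1 ≡ 21
21^2 ≡ 15
21^5 = 21^4·21^1 ≡ 39
21^7 = 21^4·21^2·21^1 ≡ 17
21^10 = 21^8·21^2 ≡ 30
21^14 = 21^8·21^4·21^2 ≡ 5
21^35 = 21^32·21^2·21^1 ≡ 70
21^70 = 21^64·21^4·21^2 ≡ 1  ← first divisor giving 1
The order is 70.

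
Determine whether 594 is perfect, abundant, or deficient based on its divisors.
abundant

Proper divisors of 594: sum = 1 + 2 + 3 + 6 + 9 + 11 + 18 + 22 + 27 + 33 + 54 + 66 + 99 + 198 + 297 = 846
Since 846 > 594, 594 is abundant.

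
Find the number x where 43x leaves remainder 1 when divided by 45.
22

gcd(43, 45) = 1, so the inverse exists.
Extended Euclidean algorithm on (45, 43):
45 = 1 × 43 + 2  ⟹  2 = (1)·45 + (-1)·43
43 = 21 × 2 + 1  ⟹  1 = (-21)·45 + (22)·43
So (22)·43 ≡ 1 (mod 45), i.e. 43^(-1) ≡ 22 (mod 45).
Check: 43 × 22 = 946 ≡ 1 (mod 45)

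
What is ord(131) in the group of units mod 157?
156

157 is prime, so ord(131) divides φ(157) = 156.
Divisors of 156: 1, 2, 3, 4, 6, 12, 13, 26, 39, 52, 78, 156.
Repeated squaring: 131^1 ≡ 131, 131^2 ≡ 48, 131^4 ≡ 106, 131^8 ≡ 89, 131^16 ≡ 71, 131^32 ≡ 17, 131^64 ≡ 132, 131^128 ≡ 154 (mod 157).
Test 131^d mod 157 for each divisor d in increasing order:
131^1 ≡ 131
131^2 ≡ 48
131^3 = 131^2·131^1 ≡ 8
131^4 ≡ 106
131^6 = 131^4·131^2 ≡ 64
131^12 = 131^8·131^4 ≡ 14
131^13 = 131^8·131^4·131^1 ≡ 107
131^26 = 131^16·131^8·131^2 ≡ 145
131^39 = 131^32·131^4·131^2·131^1 ≡ 129
131^52 = 131^32·131^16·131^4 ≡ 144
131^78 = 131^64·131^8·131^4·131^2 ≡ 156
131^156 = 131^128·131^16·131^8·131^4 ≡ 1  ← first divisor giving 1
The order is 156.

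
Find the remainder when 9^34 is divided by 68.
13

Repeated squaring. Binary of 34 = 100010.
9^1 ≡ 9 (mod 68); 9^2 ≡ 13 (mod 68); 9^4 ≡ 33 (mod 68); 9^8 ≡ 1 (mod 68); 9^16 ≡ 1 (mod 68); 9^32 ≡ 1 (mod 68)
9^34 = 9^2 × 9^32 ≡ 13 (mod 68)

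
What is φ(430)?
168

430 = 2 × 5 × 43
φ(n) = n × ∏(1 - 1/p) for each prime p dividing n
φ(430) = 430 × (1 - 1/2) × (1 - 1/5) × (1 - 1/43) = 168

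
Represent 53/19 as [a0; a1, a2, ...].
[2; 1, 3, 1, 3]

Euclidean algorithm steps:
53 = 2 × 19 + 15
19 = 1 × 15 + 4
15 = 3 × 4 + 3
4 = 1 × 3 + 1
3 = 3 × 1 + 0
Continued fraction: [2; 1, 3, 1, 3]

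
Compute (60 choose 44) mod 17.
0

Using Lucas' theorem:
Write n=60 and k=44 in base 17:
n in base 17: [3, 9]
k in base 17: [2, 10]
C(60,44) mod 17 = ∏ C(n_i, k_i) mod 17
Digit binomials (mod 17): C(3,2) = 3; C(9,10) = 0 (k_i > n_i)
Product: 3 × 0 = 0 ≡ 0 (mod 17)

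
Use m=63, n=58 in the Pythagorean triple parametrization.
(605, 7308, 7333)

Euclid's formula: a = m² - n², b = 2mn, c = m² + n²
m = 63, n = 58
a = 63² - 58² = 3969 - 3364 = 605
b = 2 × 63 × 58 = 7308
c = 63² + 58² = 3969 + 3364 = 7333
Verification: 605² + 7308² = 366025 + 53406864 = 53772889 = 7333² ✓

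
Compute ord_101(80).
25

101 is prime, so ord(80) divides φ(101) = 100.
Divisors of 100: 1, 2, 4, 5, 10, 20, 25, 50, 100.
Repeated squaring: 80^1 ≡ 80, 80^2 ≡ 37, 80^4 ≡ 56, 80^8 ≡ 5, 80^16 ≡ 25, 80^32 ≡ 19, 80^64 ≡ 58 (mod 101).
Test 80^d mod 101 for each divisor d in increasing order:
80^1 ≡ 80
80^2 ≡ 37
80^4 ≡ 56
80^5 = 80^4·80^1 ≡ 36
80^10 = 80^8·80^2 ≡ 84
80^20 = 80^16·80^4 ≡ 87
80^25 = 80^16·80^8·80^1 ≡ 1  ← first divisor giving 1
The order is 25.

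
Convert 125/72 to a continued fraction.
[1; 1, 2, 1, 3, 1, 3]

Euclidean algorithm steps:
125 = 1 × 72 + 53
72 = 1 × 53 + 19
53 = 2 × 19 + 15
19 = 1 × 15 + 4
15 = 3 × 4 + 3
4 = 1 × 3 + 1
3 = 3 × 1 + 0
Continued fraction: [1; 1, 2, 1, 3, 1, 3]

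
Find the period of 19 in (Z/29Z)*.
28

29 is prime, so ord(19) divides φ(29) = 28.
Divisors of 28: 1, 2, 4, 7, 14, 28.
Repeated squaring: 19^1 ≡ 19, 19^2 ≡ 13, 19^4 ≡ 24, 19^8 ≡ 25, 19^16 ≡ 16 (mod 29).
Test 19^d mod 29 for each divisor d in increasing order:
19^1 ≡ 19
19^2 ≡ 13
19^4 ≡ 24
19^7 = 19^4·19^2·19^1 ≡ 12
19^14 = 19^8·19^4·19^2 ≡ 28
19^28 = 19^16·19^8·19^4 ≡ 1  ← first divisor giving 1
The order is 28.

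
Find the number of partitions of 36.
17977

p(n) counts ways to write n as a sum of positive integers (order ignored).
Euler's pentagonal recurrence: p(k) = p(k-1) + p(k-2) - p(k-5) - p(k-7) + p(k-12) + p(k-15) - ... (offsets j(3j∓1)/2, signs ++--, p(0)=1, p(<0)=0).
DP table for k = 0..35: p(0)=1, p(1)=1, p(2)=2, p(3)=3, p(4)=5, p(5)=7, p(6)=11, p(7)=15, p(8)=22, p(9)=30, p(10)=42, p(11)=56, p(12)=77, p(13)=101, p(14)=135, p(15)=176, p(16)=231, p(17)=297, p(18)=385, p(19)=490, p(20)=627, p(21)=792, p(22)=1002, p(23)=1255, p(24)=1575, p(25)=1958, p(26)=2436, p(27)=3010, p(28)=3718, p(29)=4565, p(30)=5604, p(31)=6842, p(32)=8349, p(33)=10143, p(34)=12310, p(35)=14883.
Final step: p(36) = p(35) + p(34) - p(31) - p(29) + p(24) + p(21) - p(14) - p(10) + p(1)
= 14883 + 12310 - 6842 - 4565 + 1575 + 792 - 135 - 42 + 1
= 17977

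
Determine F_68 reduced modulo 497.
283

Matrix identity: Q^n = [[F_(n+1), F_n], [F_n, F_(n-1)]] with Q = [[1,1],[1,0]].
n = 68 = 1000100₂. Square-and-multiply, entries mod 497:
Q^1 = [[1,1],[1,0]]
Q^2 = (Q^1)² = [[2,1],[1,1]]
Q^4 = (Q^2)² = [[5,3],[3,2]]
Q^8 = (Q^4)² = [[34,21],[21,13]]
Q^17 = (Q^8)²·Q = [[99,106],[106,490]]
Q^34 = (Q^17)² = [[163,309],[309,351]]
Q^68 = (Q^34)² = [[285,283],[283,2]]
F_68 mod 497 = Q^68[0][1] = 283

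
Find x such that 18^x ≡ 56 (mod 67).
2

Baby-step giant-step with step n = ⌈√67⌉ = 9.
Baby steps 18^j mod 67 (j:value) for j=0..8: 0:1, 1:18, 2:56, 3:3, 4:54, 5:34, 6:9, 7:28, 8:35.
h = 56 is already in the table at j=2, so x = 2.
Check: 18^2 ≡ 56 (mod 67).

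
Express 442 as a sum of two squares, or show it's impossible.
1² + 21² (a=1, b=21)

Factorization: 442 = 2 × 13 × 17
By Fermat: n is sum of two squares iff every prime p ≡ 3 (mod 4) appears to even power.
All primes ≡ 3 (mod 4) appear to even power.
Search a = 0, 1, 2, … for 442 - a² a perfect square: first hit at a = 1: 442 - 1 = 441 = 21².
442 = 1² + 21² = 1 + 441 ✓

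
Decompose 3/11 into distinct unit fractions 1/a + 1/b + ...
1/4 + 1/44

Greedy algorithm:
3/11: ceiling(11/3) = 4, use 1/4
1/44: ceiling(44/1) = 44, use 1/44
Result: 3/11 = 1/4 + 1/44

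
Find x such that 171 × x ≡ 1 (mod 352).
35

gcd(171, 352) = 1, so the inverse exists.
Extended Euclidean algorithm on (352, 171):
352 = 2 × 171 + 10  ⟹  10 = (1)·352 + (-2)·171
171 = 17 × 10 + 1  ⟹  1 = (-17)·352 + (35)·171
So (35)·171 ≡ 1 (mod 352), i.e. 171^(-1) ≡ 35 (mod 352).
Check: 171 × 35 = 5985 ≡ 1 (mod 352)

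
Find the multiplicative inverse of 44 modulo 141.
125

gcd(44, 141) = 1, so the inverse exists.
Extended Euclidean algorithm on (141, 44):
141 = 3 × 44 + 9  ⟹  9 = (1)·141 + (-3)·44
44 = 4 × 9 + 8  ⟹  8 = (-4)·141 + (13)·44
9 = 1 × 8 + 1  ⟹  1 = (5)·141 + (-16)·44
So (-16)·44 ≡ 1 (mod 141), i.e. 44^(-1) ≡ -16 ≡ 125 (mod 141).
Check: 44 × 125 = 5500 ≡ 1 (mod 141)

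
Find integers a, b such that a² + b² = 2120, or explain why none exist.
2² + 46² (a=2, b=46)

Factorization: 2120 = 2^3 × 5 × 53
By Fermat: n is sum of two squares iff every prime p ≡ 3 (mod 4) appears to even power.
All primes ≡ 3 (mod 4) appear to even power.
Search a = 0, 1, 2, … for 2120 - a² a perfect square: first hit at a = 2: 2120 - 4 = 2116 = 46².
2120 = 2² + 46² = 4 + 2116 ✓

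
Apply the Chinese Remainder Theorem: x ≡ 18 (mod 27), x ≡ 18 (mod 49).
18

Using Chinese Remainder Theorem:
M = 27 × 49 = 1323
M1 = 49, M2 = 27
y1 = 49^(-1) mod 27 = 16
y2 = 27^(-1) mod 49 = 20
x = (18×49×16 + 18×27×20) mod 1323 = 18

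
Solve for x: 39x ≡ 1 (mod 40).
39

gcd(39, 40) = 1, so the inverse exists.
Extended Euclidean algorithm on (40, 39):
40 = 1 × 39 + 1  ⟹  1 = (1)·40 + (-1)·39
So (-1)·39 ≡ 1 (mod 40), i.e. 39^(-1) ≡ -1 ≡ 39 (mod 40).
Check: 39 × 39 = 1521 ≡ 1 (mod 40)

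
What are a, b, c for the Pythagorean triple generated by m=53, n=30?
(1909, 3180, 3709)

Euclid's formula: a = m² - n², b = 2mn, c = m² + n²
m = 53, n = 30
a = 53² - 30² = 2809 - 900 = 1909
b = 2 × 53 × 30 = 3180
c = 53² + 30² = 2809 + 900 = 3709
Verification: 1909² + 3180² = 3644281 + 10112400 = 13756681 = 3709² ✓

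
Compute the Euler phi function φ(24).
8

24 = 2^3 × 3
φ(n) = n × ∏(1 - 1/p) for each prime p dividing n
φ(24) = 24 × (1 - 1/2) × (1 - 1/3) = 8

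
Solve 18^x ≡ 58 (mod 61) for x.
12

Baby-step giant-step with step n = ⌈√61⌉ = 8.
Baby steps 18^j mod 61 (j:value) for j=0..7: 0:1, 1:18, 2:19, 3:37, 4:56, 5:32, 6:27, 7:59.
Giant-step multiplier: 18^(-8) ≡ 18^(60-8) = 18^52 ≡ 22 (mod 61).
Giant steps γ_i = 58·22^i mod 61: γ_0=58, γ_1=56 (in table at j=4).
x = i·n + j = 1·8 + 4 = 12.
Check: 18^12 ≡ 58 (mod 61).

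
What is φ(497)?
420

497 = 7 × 71
φ(n) = n × ∏(1 - 1/p) for each prime p dividing n
φ(497) = 497 × (1 - 1/7) × (1 - 1/71) = 420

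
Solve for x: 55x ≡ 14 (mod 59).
x ≡ 26 (mod 59)

gcd(55, 59) = 1, which divides 14, so solutions exist.
Find 55^(-1) mod 59 by the extended Euclidean algorithm:
59 = 1 × 55 + 4  ⟹  4 = (1)·59 + (-1)·55
55 = 13 × 4 + 3  ⟹  3 = (-13)·59 + (14)·55
4 = 1 × 3 + 1  ⟹  1 = (14)·59 + (-15)·55
So (-15)·55 ≡ 1 (mod 59), i.e. 55^(-1) ≡ -15 ≡ 44 (mod 59).
x ≡ 44 × 14 = 616 ≡ 26 (mod 59).
Check: 55 × 26 = 1430 ≡ 14 (mod 59).
Unique solution: x ≡ 26 (mod 59)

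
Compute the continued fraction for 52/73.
[0; 1, 2, 2, 10]

Euclidean algorithm steps:
52 = 0 × 73 + 52
73 = 1 × 52 + 21
52 = 2 × 21 + 10
21 = 2 × 10 + 1
10 = 10 × 1 + 0
Continued fraction: [0; 1, 2, 2, 10]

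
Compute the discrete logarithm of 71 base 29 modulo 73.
28

Baby-step giant-step with step n = ⌈√73⌉ = 9.
Baby steps 29^j mod 73 (j:value) for j=0..8: 0:1, 1:29, 2:38, 3:7, 4:57, 5:47, 6:49, 7:34, 8:37.
Giant-step multiplier: 29^(-9) ≡ 29^(72-9) = 29^63 ≡ 63 (mod 73).
Giant steps γ_i = 71·63^i mod 73: γ_0=71, γ_1=20, γ_2=19, γ_3=29 (in table at j=1).
x = i·n + j = 3·9 + 1 = 28.
Check: 29^28 ≡ 71 (mod 73).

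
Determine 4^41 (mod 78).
10

Repeated squaring. Binary of 41 = 101001.
4^1 ≡ 4 (mod 78); 4^2 ≡ 16 (mod 78); 4^4 ≡ 22 (mod 78); 4^8 ≡ 16 (mod 78); 4^16 ≡ 22 (mod 78); 4^32 ≡ 16 (mod 78)
4^41 = 4^1 × 4^8 × 4^32 ≡ 10 (mod 78)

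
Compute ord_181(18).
180

181 is prime, so ord(18) divides φ(181) = 180.
Divisors of 180: 1, 2, 3, 4, 5, 6, 9, 10, 12, 15, 18, 20, 30, 36, 45, 60, 90, 180.
Repeated squaring: 18^1 ≡ 18, 18^2 ≡ 143, 18^4 ≡ 177, 18^8 ≡ 16, 18^16 ≡ 75, 18^32 ≡ 14, 18^64 ≡ 15, 18^128 ≡ 44 (mod 181).
Test 18^d mod 181 for each divisor d in increasing order:
18^1 ≡ 18
18^2 ≡ 143
18^3 = 18^2·18^1 ≡ 40
18^4 ≡ 177
18^5 = 18^4·18^1 ≡ 109
18^6 = 18^4·18^2 ≡ 152
18^9 = 18^8·18^1 ≡ 107
18^10 = 18^8·18^2 ≡ 116
18^12 = 18^8·18^4 ≡ 117
18^15 = 18^8·18^4·18^2·18^1 ≡ 155
18^18 = 18^16·18^2 ≡ 46
18^20 = 18^16·18^4 ≡ 62
18^30 = 18^16·18^8·18^4·18^2 ≡ 133
18^36 = 18^32·18^4 ≡ 125
18^45 = 18^32·18^8·18^4·18^1 ≡ 162
18^60 = 18^32·18^16·18^8·18^4 ≡ 132
18^90 = 18^64·18^16·18^8·18^2 ≡ 180
18^180 = 18^128·18^32·18^16·18^4 ≡ 1  ← first divisor giving 1
The order is 180.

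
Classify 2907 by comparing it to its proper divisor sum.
deficient

Proper divisors of 2907: sum = 1 + 3 + 9 + 17 + 19 + 51 + 57 + 153 + 171 + 323 + 969 = 1773
Since 1773 < 2907, 2907 is deficient.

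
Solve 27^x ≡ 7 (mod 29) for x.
12

Baby-step giant-step with step n = ⌈√29⌉ = 6.
Baby steps 27^j mod 29 (j:value) for j=0..5: 0:1, 1:27, 2:4, 3:21, 4:16, 5:26.
Giant-step multiplier: 27^(-6) ≡ 27^(28-6) = 27^22 ≡ 5 (mod 29).
Giant steps γ_i = 7·5^i mod 29: γ_0=7, γ_1=6, γ_2=1 (in table at j=0).
x = i·n + j = 2·6 + 0 = 12.
Check: 27^12 ≡ 7 (mod 29).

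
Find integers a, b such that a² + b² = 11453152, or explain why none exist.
Not possible

Factorization: 11453152 = 2^5 × 71^3
By Fermat: n is sum of two squares iff every prime p ≡ 3 (mod 4) appears to even power.
Prime(s) ≡ 3 (mod 4) with odd exponent: [(71, 3)]
Therefore 11453152 cannot be expressed as a² + b².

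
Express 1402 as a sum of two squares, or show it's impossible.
21² + 31² (a=21, b=31)

Factorization: 1402 = 2 × 701
By Fermat: n is sum of two squares iff every prime p ≡ 3 (mod 4) appears to even power.
All primes ≡ 3 (mod 4) appear to even power.
Search a = 0, 1, 2, … for 1402 - a² a perfect square: first hit at a = 21: 1402 - 441 = 961 = 31².
1402 = 21² + 31² = 441 + 961 ✓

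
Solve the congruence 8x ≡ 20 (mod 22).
x ≡ 8 (mod 11)

gcd(8, 22) = 2, which divides 20, so solutions exist.
Divide through by 2: 4x ≡ 10 (mod 11).
Find 4^(-1) mod 11 by the extended Euclidean algorithm:
11 = 2 × 4 + 3  ⟹  3 = (1)·11 + (-2)·4
4 = 1 × 3 + 1  ⟹  1 = (-1)·11 + (3)·4
So (3)·4 ≡ 1 (mod 11), i.e. 4^(-1) ≡ 3 (mod 11).
x ≡ 3 × 10 = 30 ≡ 8 (mod 11).
Check: 8 × 8 = 64 ≡ 20 (mod 22).
x ≡ 8 (mod 11), giving 2 solutions mod 22.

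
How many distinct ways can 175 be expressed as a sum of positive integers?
435157697830

p(n) counts ways to write n as a sum of positive integers (order ignored).
Euler's pentagonal recurrence: p(k) = p(k-1) + p(k-2) - p(k-5) - p(k-7) + p(k-12) + p(k-15) - ... (offsets j(3j∓1)/2, signs ++--, p(0)=1, p(<0)=0).
DP table for k = 0..174: p(0)=1, p(1)=1, p(2)=2, p(3)=3, p(4)=5, p(5)=7, p(6)=11, p(7)=15, p(8)=22, p(9)=30, p(10)=42, p(11)=56, p(12)=77, p(13)=101, p(14)=135, p(15)=176, p(16)=231, p(17)=297, p(18)=385, p(19)=490, p(20)=627, p(21)=792, p(22)=1002, p(23)=1255, p(24)=1575, p(25)=1958, p(26)=2436, p(27)=3010, p(28)=3718, p(29)=4565, p(30)=5604, p(31)=6842, p(32)=8349, p(33)=10143, p(34)=12310, p(35)=14883, p(36)=17977, p(37)=21637, p(38)=26015, p(39)=31185, p(40)=37338, p(41)=44583, p(42)=53174, p(43)=63261, p(44)=75175, p(45)=89134, p(46)=105558, p(47)=124754, p(48)=147273, p(49)=173525, p(50)=204226, p(51)=239943, p(52)=281589, p(53)=329931, p(54)=386155, p(55)=451276, p(56)=526823, p(57)=614154, p(58)=715220, p(59)=831820, p(60)=966467, p(61)=1121505, p(62)=1300156, p(63)=1505499, p(64)=1741630, p(65)=2012558, p(66)=2323520, p(67)=2679689, p(68)=3087735, p(69)=3554345, p(70)=4087968, p(71)=4697205, p(72)=5392783, p(73)=6185689, p(74)=7089500, p(75)=8118264, p(76)=9289091, p(77)=10619863, p(78)=12132164, p(79)=13848650, p(80)=15796476, p(81)=18004327, p(82)=20506255, p(83)=23338469, p(84)=26543660, p(85)=30167357, p(86)=34262962, p(87)=38887673, p(88)=44108109, p(89)=49995925, p(90)=56634173, p(91)=64112359, p(92)=72533807, p(93)=82010177, p(94)=92669720, p(95)=104651419, p(96)=118114304, p(97)=133230930, p(98)=150198136, p(99)=169229875, p(100)=190569292, p(101)=214481126, p(102)=241265379, p(103)=271248950, p(104)=304801365, p(105)=342325709, p(106)=384276336, p(107)=431149389, p(108)=483502844, p(109)=541946240, p(110)=607163746, p(111)=679903203, p(112)=761002156, p(113)=851376628, p(114)=952050665, p(115)=1064144451, p(116)=1188908248, p(117)=1327710076, p(118)=1482074143, p(119)=1653668665, p(120)=1844349560, p(121)=2056148051, p(122)=2291320912, p(123)=2552338241, p(124)=2841940500, p(125)=3163127352, p(126)=3519222692, p(127)=3913864295, p(128)=4351078600, p(129)=4835271870, p(130)=5371315400, p(131)=5964539504, p(132)=6620830889, p(133)=7346629512, p(134)=8149040695, p(135)=9035836076, p(136)=10015581680, p(137)=11097645016, p(138)=12292341831, p(139)=13610949895, p(140)=15065878135, p(141)=16670689208, p(142)=18440293320, p(143)=20390982757, p(144)=22540654445, p(145)=24908858009, p(146)=27517052599, p(147)=30388671978, p(148)=33549419497, p(149)=37027355200, p(150)=40853235313, p(151)=45060624582, p(152)=49686288421, p(153)=54770336324, p(154)=60356673280, p(155)=66493182097, p(156)=73232243759, p(157)=80630964769, p(158)=88751778802, p(159)=97662728555, p(160)=107438159466, p(161)=118159068427, p(162)=129913904637, p(163)=142798995930, p(164)=156919475295, p(165)=172389800255, p(166)=189334822579, p(167)=207890420102, p(168)=228204732751, p(169)=250438925115, p(170)=274768617130, p(171)=301384802048, p(172)=330495499613, p(173)=362326859895, p(174)=397125074750.
Final step: p(175) = p(174) + p(173) - p(170) - p(168) + p(163) + p(160) - p(153) - p(149) + p(140) + p(135) - p(124) - p(118) + p(105) + p(98) - p(83) - p(75) + p(58) + p(49) - p(30) - p(20)
= 397125074750 + 362326859895 - 274768617130 - 228204732751 + 142798995930 + 107438159466 - 54770336324 - 37027355200 + 15065878135 + 9035836076 - 2841940500 - 1482074143 + 342325709 + 150198136 - 23338469 - 8118264 + 715220 + 173525 - 5604 - 627
= 435157697830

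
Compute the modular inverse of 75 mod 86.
39

gcd(75, 86) = 1, so the inverse exists.
Extended Euclidean algorithm on (86, 75):
86 = 1 × 75 + 11  ⟹  11 = (1)·86 + (-1)·75
75 = 6 × 11 + 9  ⟹  9 = (-6)·86 + (7)·75
11 = 1 × 9 + 2  ⟹  2 = (7)·86 + (-8)·75
9 = 4 × 2 + 1  ⟹  1 = (-34)·86 + (39)·75
So (39)·75 ≡ 1 (mod 86), i.e. 75^(-1) ≡ 39 (mod 86).
Check: 75 × 39 = 2925 ≡ 1 (mod 86)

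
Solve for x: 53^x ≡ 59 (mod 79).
47

Baby-step giant-step with step n = ⌈√79⌉ = 9.
Baby steps 53^j mod 79 (j:value) for j=0..8: 0:1, 1:53, 2:44, 3:41, 4:40, 5:66, 6:22, 7:60, 8:20.
Giant-step multiplier: 53^(-9) ≡ 53^(78-9) = 53^69 ≡ 12 (mod 79).
Giant steps γ_i = 59·12^i mod 79: γ_0=59, γ_1=76, γ_2=43, γ_3=42, γ_4=30, γ_5=44 (in table at j=2).
x = i·n + j = 5·9 + 2 = 47.
Check: 53^47 ≡ 59 (mod 79).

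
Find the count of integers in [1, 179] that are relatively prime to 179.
178

179 = 179
φ(n) = n × ∏(1 - 1/p) for each prime p dividing n
φ(179) = 179 × (1 - 1/179) = 178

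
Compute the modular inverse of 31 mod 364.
47

gcd(31, 364) = 1, so the inverse exists.
Extended Euclidean algorithm on (364, 31):
364 = 11 × 31 + 23  ⟹  23 = (1)·364 + (-11)·31
31 = 1 × 23 + 8  ⟹  8 = (-1)·364 + (12)·31
23 = 2 × 8 + 7  ⟹  7 = (3)·364 + (-35)·31
8 = 1 × 7 + 1  ⟹  1 = (-4)·364 + (47)·31
So (47)·31 ≡ 1 (mod 364), i.e. 31^(-1) ≡ 47 (mod 364).
Check: 31 × 47 = 1457 ≡ 1 (mod 364)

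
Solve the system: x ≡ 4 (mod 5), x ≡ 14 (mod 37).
14

Using Chinese Remainder Theorem:
M = 5 × 37 = 185
M1 = 37, M2 = 5
y1 = 37^(-1) mod 5 = 3
y2 = 5^(-1) mod 37 = 15
x = (4×37×3 + 14×5×15) mod 185 = 14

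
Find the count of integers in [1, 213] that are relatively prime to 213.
140

213 = 3 × 71
φ(n) = n × ∏(1 - 1/p) for each prime p dividing n
φ(213) = 213 × (1 - 1/3) × (1 - 1/71) = 140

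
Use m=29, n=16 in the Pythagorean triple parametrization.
(585, 928, 1097)

Euclid's formula: a = m² - n², b = 2mn, c = m² + n²
m = 29, n = 16
a = 29² - 16² = 841 - 256 = 585
b = 2 × 29 × 16 = 928
c = 29² + 16² = 841 + 256 = 1097
Verification: 585² + 928² = 342225 + 861184 = 1203409 = 1097² ✓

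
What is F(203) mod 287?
166

Matrix identity: Q^n = [[F_(n+1), F_n], [F_n, F_(n-1)]] with Q = [[1,1],[1,0]].
n = 203 = 11001011₂. Square-and-multiply, entries mod 287:
Q^1 = [[1,1],[1,0]]
Q^3 = (Q^1)²·Q = [[3,2],[2,1]]
Q^6 = (Q^3)² = [[13,8],[8,5]]
Q^12 = (Q^6)² = [[233,144],[144,89]]
Q^25 = (Q^12)²·Q = [[279,118],[118,161]]
Q^50 = (Q^25)² = [[212,260],[260,239]]
Q^101 = (Q^50)²·Q = [[204,40],[40,164]]
Q^203 = (Q^101)²·Q = [[249,166],[166,83]]
F_203 mod 287 = Q^203[0][1] = 166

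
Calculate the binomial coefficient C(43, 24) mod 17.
4

Using Lucas' theorem:
Write n=43 and k=24 in base 17:
n in base 17: [2, 9]
k in base 17: [1, 7]
C(43,24) mod 17 = ∏ C(n_i, k_i) mod 17
Digit binomials (mod 17): C(2,1) = 2; C(9,7) = 36 ≡ 2
Product: 2 × 2 = 4 ≡ 4 (mod 17)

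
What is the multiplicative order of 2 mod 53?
52

53 is prime, so ord(2) divides φ(53) = 52.
Divisors of 52: 1, 2, 4, 13, 26, 52.
Repeated squaring: 2^1 ≡ 2, 2^2 ≡ 4, 2^4 ≡ 16, 2^8 ≡ 44, 2^16 ≡ 28, 2^32 ≡ 42 (mod 53).
Test 2^d mod 53 for each divisor d in increasing order:
2^1 ≡ 2
2^2 ≡ 4
2^4 ≡ 16
2^13 = 2^8·2^4·2^1 ≡ 30
2^26 = 2^16·2^8·2^2 ≡ 52
2^52 = 2^32·2^16·2^4 ≡ 1  ← first divisor giving 1
The order is 52.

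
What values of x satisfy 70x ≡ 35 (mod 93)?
x ≡ 47 (mod 93)

gcd(70, 93) = 1, which divides 35, so solutions exist.
Find 70^(-1) mod 93 by the extended Euclidean algorithm:
93 = 1 × 70 + 23  ⟹  23 = (1)·93 + (-1)·70
70 = 3 × 23 + 1  ⟹  1 = (-3)·93 + (4)·70
So (4)·70 ≡ 1 (mod 93), i.e. 70^(-1) ≡ 4 (mod 93).
x ≡ 4 × 35 = 140 ≡ 47 (mod 93).
Check: 70 × 47 = 3290 ≡ 35 (mod 93).
Unique solution: x ≡ 47 (mod 93)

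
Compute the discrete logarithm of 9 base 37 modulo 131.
124

Baby-step giant-step with step n = ⌈√131⌉ = 12.
Baby steps 37^j mod 131 (j:value) for j=0..11: 0:1, 1:37, 2:59, 3:87, 4:75, 5:24, 6:102, 7:106, 8:123, 9:97, 10:52, 11:90.
Giant-step multiplier: 37^(-12) ≡ 37^(130-12) = 37^118 ≡ 81 (mod 131).
Giant steps γ_i = 9·81^i mod 131: γ_0=9, γ_1=74, γ_2=99, γ_3=28, γ_4=41, γ_5=46, γ_6=58, γ_7=113, γ_8=114, γ_9=64, γ_10=75 (in table at j=4).
x = i·n + j = 10·12 + 4 = 124.
Check: 37^124 ≡ 9 (mod 131).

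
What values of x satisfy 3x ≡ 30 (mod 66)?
x ≡ 10 (mod 22)

gcd(3, 66) = 3, which divides 30, so solutions exist.
Divide through by 3: x ≡ 10 (mod 22).
The coefficient of x is now 1, so x ≡ 10 (mod 22).
Check: 3 × 10 = 30 ≡ 30 (mod 66).
x ≡ 10 (mod 22), giving 3 solutions mod 66.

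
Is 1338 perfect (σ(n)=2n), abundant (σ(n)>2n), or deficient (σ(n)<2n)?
abundant

Proper divisors of 1338: sum = 1 + 2 + 3 + 6 + 223 + 446 + 669 = 1350
Since 1350 > 1338, 1338 is abundant.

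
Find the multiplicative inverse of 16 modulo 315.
256

gcd(16, 315) = 1, so the inverse exists.
Extended Euclidean algorithm on (315, 16):
315 = 19 × 16 + 11  ⟹  11 = (1)·315 + (-19)·16
16 = 1 × 11 + 5  ⟹  5 = (-1)·315 + (20)·16
11 = 2 × 5 + 1  ⟹  1 = (3)·315 + (-59)·16
So (-59)·16 ≡ 1 (mod 315), i.e. 16^(-1) ≡ -59 ≡ 256 (mod 315).
Check: 16 × 256 = 4096 ≡ 1 (mod 315)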